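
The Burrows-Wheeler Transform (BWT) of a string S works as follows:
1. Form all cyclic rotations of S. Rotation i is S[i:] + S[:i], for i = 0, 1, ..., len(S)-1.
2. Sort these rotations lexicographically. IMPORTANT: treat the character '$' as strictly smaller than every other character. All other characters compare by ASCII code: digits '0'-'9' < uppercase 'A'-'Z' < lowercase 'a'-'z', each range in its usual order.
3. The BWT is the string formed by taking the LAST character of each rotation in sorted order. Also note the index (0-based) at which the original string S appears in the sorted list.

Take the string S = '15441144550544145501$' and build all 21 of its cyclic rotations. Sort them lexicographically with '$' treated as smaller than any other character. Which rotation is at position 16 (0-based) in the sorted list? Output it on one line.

All 21 rotations (rotation i = S[i:]+S[:i]):
  rot[0] = 15441144550544145501$
  rot[1] = 5441144550544145501$1
  rot[2] = 441144550544145501$15
  rot[3] = 41144550544145501$154
  rot[4] = 1144550544145501$1544
  rot[5] = 144550544145501$15441
  rot[6] = 44550544145501$154411
  rot[7] = 4550544145501$1544114
  rot[8] = 550544145501$15441144
  rot[9] = 50544145501$154411445
  rot[10] = 0544145501$1544114455
  rot[11] = 544145501$15441144550
  rot[12] = 44145501$154411445505
  rot[13] = 4145501$1544114455054
  rot[14] = 145501$15441144550544
  rot[15] = 45501$154411445505441
  rot[16] = 5501$1544114455054414
  rot[17] = 501$15441144550544145
  rot[18] = 01$154411445505441455
  rot[19] = 1$1544114455054414550
  rot[20] = $15441144550544145501
Sorted (with $ < everything):
  sorted[0] = $15441144550544145501
  sorted[1] = 01$154411445505441455
  sorted[2] = 0544145501$1544114455
  sorted[3] = 1$1544114455054414550
  sorted[4] = 1144550544145501$1544
  sorted[5] = 144550544145501$15441
  sorted[6] = 145501$15441144550544
  sorted[7] = 15441144550544145501$
  sorted[8] = 41144550544145501$154
  sorted[9] = 4145501$1544114455054
  sorted[10] = 441144550544145501$15
  sorted[11] = 44145501$154411445505
  sorted[12] = 44550544145501$154411
  sorted[13] = 45501$154411445505441
  sorted[14] = 4550544145501$1544114
  sorted[15] = 501$15441144550544145
  sorted[16] = 50544145501$154411445
  sorted[17] = 5441144550544145501$1
  sorted[18] = 544145501$15441144550
  sorted[19] = 5501$1544114455054414
  sorted[20] = 550544145501$15441144
sorted[16] = 50544145501$154411445

Answer: 50544145501$154411445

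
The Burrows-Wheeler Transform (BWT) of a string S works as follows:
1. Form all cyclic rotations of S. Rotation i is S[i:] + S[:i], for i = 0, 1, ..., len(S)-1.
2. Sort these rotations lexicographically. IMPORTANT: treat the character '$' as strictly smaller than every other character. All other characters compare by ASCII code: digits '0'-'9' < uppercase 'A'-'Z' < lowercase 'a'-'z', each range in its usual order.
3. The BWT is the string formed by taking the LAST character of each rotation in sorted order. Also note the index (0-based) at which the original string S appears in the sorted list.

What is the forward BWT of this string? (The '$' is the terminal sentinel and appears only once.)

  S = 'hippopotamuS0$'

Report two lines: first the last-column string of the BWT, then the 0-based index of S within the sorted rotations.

Answer: 0Sut$happpoiom
4

Derivation:
All 14 rotations (rotation i = S[i:]+S[:i]):
  rot[0] = hippopotamuS0$
  rot[1] = ippopotamuS0$h
  rot[2] = ppopotamuS0$hi
  rot[3] = popotamuS0$hip
  rot[4] = opotamuS0$hipp
  rot[5] = potamuS0$hippo
  rot[6] = otamuS0$hippop
  rot[7] = tamuS0$hippopo
  rot[8] = amuS0$hippopot
  rot[9] = muS0$hippopota
  rot[10] = uS0$hippopotam
  rot[11] = S0$hippopotamu
  rot[12] = 0$hippopotamuS
  rot[13] = $hippopotamuS0
Sorted (with $ < everything):
  sorted[0] = $hippopotamuS0  (last char: '0')
  sorted[1] = 0$hippopotamuS  (last char: 'S')
  sorted[2] = S0$hippopotamu  (last char: 'u')
  sorted[3] = amuS0$hippopot  (last char: 't')
  sorted[4] = hippopotamuS0$  (last char: '$')
  sorted[5] = ippopotamuS0$h  (last char: 'h')
  sorted[6] = muS0$hippopota  (last char: 'a')
  sorted[7] = opotamuS0$hipp  (last char: 'p')
  sorted[8] = otamuS0$hippop  (last char: 'p')
  sorted[9] = popotamuS0$hip  (last char: 'p')
  sorted[10] = potamuS0$hippo  (last char: 'o')
  sorted[11] = ppopotamuS0$hi  (last char: 'i')
  sorted[12] = tamuS0$hippopo  (last char: 'o')
  sorted[13] = uS0$hippopotam  (last char: 'm')
Last column: 0Sut$happpoiom
Original string S is at sorted index 4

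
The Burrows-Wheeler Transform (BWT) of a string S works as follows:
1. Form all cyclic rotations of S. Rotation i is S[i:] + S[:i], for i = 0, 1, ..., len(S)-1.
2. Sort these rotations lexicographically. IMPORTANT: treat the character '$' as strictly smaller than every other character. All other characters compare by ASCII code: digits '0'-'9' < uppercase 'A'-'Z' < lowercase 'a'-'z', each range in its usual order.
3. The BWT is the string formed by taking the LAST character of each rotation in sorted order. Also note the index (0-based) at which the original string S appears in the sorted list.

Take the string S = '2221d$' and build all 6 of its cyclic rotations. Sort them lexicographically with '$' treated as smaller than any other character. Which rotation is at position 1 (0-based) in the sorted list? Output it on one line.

All 6 rotations (rotation i = S[i:]+S[:i]):
  rot[0] = 2221d$
  rot[1] = 221d$2
  rot[2] = 21d$22
  rot[3] = 1d$222
  rot[4] = d$2221
  rot[5] = $2221d
Sorted (with $ < everything):
  sorted[0] = $2221d
  sorted[1] = 1d$222
  sorted[2] = 21d$22
  sorted[3] = 221d$2
  sorted[4] = 2221d$
  sorted[5] = d$2221
sorted[1] = 1d$222

Answer: 1d$222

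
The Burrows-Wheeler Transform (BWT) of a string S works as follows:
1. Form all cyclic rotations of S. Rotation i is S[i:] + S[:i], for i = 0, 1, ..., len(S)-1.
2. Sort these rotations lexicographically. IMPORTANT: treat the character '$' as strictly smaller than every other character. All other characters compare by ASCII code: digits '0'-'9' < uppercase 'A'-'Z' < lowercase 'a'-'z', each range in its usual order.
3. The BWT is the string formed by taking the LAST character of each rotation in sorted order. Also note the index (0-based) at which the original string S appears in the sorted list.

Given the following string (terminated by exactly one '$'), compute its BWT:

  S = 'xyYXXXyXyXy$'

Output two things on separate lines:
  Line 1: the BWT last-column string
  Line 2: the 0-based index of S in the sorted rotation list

All 12 rotations (rotation i = S[i:]+S[:i]):
  rot[0] = xyYXXXyXyXy$
  rot[1] = yYXXXyXyXy$x
  rot[2] = YXXXyXyXy$xy
  rot[3] = XXXyXyXy$xyY
  rot[4] = XXyXyXy$xyYX
  rot[5] = XyXyXy$xyYXX
  rot[6] = yXyXy$xyYXXX
  rot[7] = XyXy$xyYXXXy
  rot[8] = yXy$xyYXXXyX
  rot[9] = Xy$xyYXXXyXy
  rot[10] = y$xyYXXXyXyX
  rot[11] = $xyYXXXyXyXy
Sorted (with $ < everything):
  sorted[0] = $xyYXXXyXyXy  (last char: 'y')
  sorted[1] = XXXyXyXy$xyY  (last char: 'Y')
  sorted[2] = XXyXyXy$xyYX  (last char: 'X')
  sorted[3] = Xy$xyYXXXyXy  (last char: 'y')
  sorted[4] = XyXy$xyYXXXy  (last char: 'y')
  sorted[5] = XyXyXy$xyYXX  (last char: 'X')
  sorted[6] = YXXXyXyXy$xy  (last char: 'y')
  sorted[7] = xyYXXXyXyXy$  (last char: '$')
  sorted[8] = y$xyYXXXyXyX  (last char: 'X')
  sorted[9] = yXy$xyYXXXyX  (last char: 'X')
  sorted[10] = yXyXy$xyYXXX  (last char: 'X')
  sorted[11] = yYXXXyXyXy$x  (last char: 'x')
Last column: yYXyyXy$XXXx
Original string S is at sorted index 7

Answer: yYXyyXy$XXXx
7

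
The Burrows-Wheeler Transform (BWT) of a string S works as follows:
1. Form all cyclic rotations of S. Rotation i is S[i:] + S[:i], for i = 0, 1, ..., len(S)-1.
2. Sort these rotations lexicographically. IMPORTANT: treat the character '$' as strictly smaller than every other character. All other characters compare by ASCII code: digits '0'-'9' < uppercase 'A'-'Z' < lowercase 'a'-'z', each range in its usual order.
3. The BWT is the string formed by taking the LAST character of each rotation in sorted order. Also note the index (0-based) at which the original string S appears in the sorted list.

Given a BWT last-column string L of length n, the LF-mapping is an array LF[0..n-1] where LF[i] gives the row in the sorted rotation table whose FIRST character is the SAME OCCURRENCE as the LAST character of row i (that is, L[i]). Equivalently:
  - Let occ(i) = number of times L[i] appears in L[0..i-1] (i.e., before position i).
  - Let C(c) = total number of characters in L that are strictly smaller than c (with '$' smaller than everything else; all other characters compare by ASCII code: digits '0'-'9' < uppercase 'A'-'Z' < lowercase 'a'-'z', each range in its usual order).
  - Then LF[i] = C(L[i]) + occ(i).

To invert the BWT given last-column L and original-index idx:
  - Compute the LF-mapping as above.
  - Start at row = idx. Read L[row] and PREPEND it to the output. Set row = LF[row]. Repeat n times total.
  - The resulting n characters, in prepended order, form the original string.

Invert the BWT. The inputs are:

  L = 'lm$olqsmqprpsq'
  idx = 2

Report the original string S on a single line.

Answer: lmprqsspqqoml$

Derivation:
LF mapping: 1 3 0 5 2 8 12 4 9 6 11 7 13 10
Walk LF starting at row 2, prepending L[row]:
  step 1: row=2, L[2]='$', prepend. Next row=LF[2]=0
  step 2: row=0, L[0]='l', prepend. Next row=LF[0]=1
  step 3: row=1, L[1]='m', prepend. Next row=LF[1]=3
  step 4: row=3, L[3]='o', prepend. Next row=LF[3]=5
  step 5: row=5, L[5]='q', prepend. Next row=LF[5]=8
  step 6: row=8, L[8]='q', prepend. Next row=LF[8]=9
  step 7: row=9, L[9]='p', prepend. Next row=LF[9]=6
  step 8: row=6, L[6]='s', prepend. Next row=LF[6]=12
  step 9: row=12, L[12]='s', prepend. Next row=LF[12]=13
  step 10: row=13, L[13]='q', prepend. Next row=LF[13]=10
  step 11: row=10, L[10]='r', prepend. Next row=LF[10]=11
  step 12: row=11, L[11]='p', prepend. Next row=LF[11]=7
  step 13: row=7, L[7]='m', prepend. Next row=LF[7]=4
  step 14: row=4, L[4]='l', prepend. Next row=LF[4]=2
Reversed output: lmprqsspqqoml$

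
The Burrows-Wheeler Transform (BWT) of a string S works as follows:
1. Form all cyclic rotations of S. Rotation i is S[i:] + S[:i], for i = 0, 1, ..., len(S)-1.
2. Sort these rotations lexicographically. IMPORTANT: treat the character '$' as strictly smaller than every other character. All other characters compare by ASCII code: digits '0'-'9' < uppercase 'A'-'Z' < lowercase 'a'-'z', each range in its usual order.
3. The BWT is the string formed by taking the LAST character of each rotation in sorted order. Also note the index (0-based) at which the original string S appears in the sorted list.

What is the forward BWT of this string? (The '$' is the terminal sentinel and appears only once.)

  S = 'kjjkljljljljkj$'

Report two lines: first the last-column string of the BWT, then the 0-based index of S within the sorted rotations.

Answer: jkkljlllj$jjjjk
9

Derivation:
All 15 rotations (rotation i = S[i:]+S[:i]):
  rot[0] = kjjkljljljljkj$
  rot[1] = jjkljljljljkj$k
  rot[2] = jkljljljljkj$kj
  rot[3] = kljljljljkj$kjj
  rot[4] = ljljljljkj$kjjk
  rot[5] = jljljljkj$kjjkl
  rot[6] = ljljljkj$kjjklj
  rot[7] = jljljkj$kjjkljl
  rot[8] = ljljkj$kjjkljlj
  rot[9] = jljkj$kjjkljljl
  rot[10] = ljkj$kjjkljljlj
  rot[11] = jkj$kjjkljljljl
  rot[12] = kj$kjjkljljljlj
  rot[13] = j$kjjkljljljljk
  rot[14] = $kjjkljljljljkj
Sorted (with $ < everything):
  sorted[0] = $kjjkljljljljkj  (last char: 'j')
  sorted[1] = j$kjjkljljljljk  (last char: 'k')
  sorted[2] = jjkljljljljkj$k  (last char: 'k')
  sorted[3] = jkj$kjjkljljljl  (last char: 'l')
  sorted[4] = jkljljljljkj$kj  (last char: 'j')
  sorted[5] = jljkj$kjjkljljl  (last char: 'l')
  sorted[6] = jljljkj$kjjkljl  (last char: 'l')
  sorted[7] = jljljljkj$kjjkl  (last char: 'l')
  sorted[8] = kj$kjjkljljljlj  (last char: 'j')
  sorted[9] = kjjkljljljljkj$  (last char: '$')
  sorted[10] = kljljljljkj$kjj  (last char: 'j')
  sorted[11] = ljkj$kjjkljljlj  (last char: 'j')
  sorted[12] = ljljkj$kjjkljlj  (last char: 'j')
  sorted[13] = ljljljkj$kjjklj  (last char: 'j')
  sorted[14] = ljljljljkj$kjjk  (last char: 'k')
Last column: jkkljlllj$jjjjk
Original string S is at sorted index 9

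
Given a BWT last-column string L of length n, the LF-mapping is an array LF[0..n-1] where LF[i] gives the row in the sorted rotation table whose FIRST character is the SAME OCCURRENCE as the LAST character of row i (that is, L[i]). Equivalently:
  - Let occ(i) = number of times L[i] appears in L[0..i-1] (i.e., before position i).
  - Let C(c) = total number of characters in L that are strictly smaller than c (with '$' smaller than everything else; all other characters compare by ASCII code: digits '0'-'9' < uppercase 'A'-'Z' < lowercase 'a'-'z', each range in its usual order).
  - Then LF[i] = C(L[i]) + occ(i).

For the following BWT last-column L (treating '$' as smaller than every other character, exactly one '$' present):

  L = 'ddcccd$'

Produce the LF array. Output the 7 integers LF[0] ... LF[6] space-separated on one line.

Answer: 4 5 1 2 3 6 0

Derivation:
Char counts: '$':1, 'c':3, 'd':3
C (first-col start): C('$')=0, C('c')=1, C('d')=4
L[0]='d': occ=0, LF[0]=C('d')+0=4+0=4
L[1]='d': occ=1, LF[1]=C('d')+1=4+1=5
L[2]='c': occ=0, LF[2]=C('c')+0=1+0=1
L[3]='c': occ=1, LF[3]=C('c')+1=1+1=2
L[4]='c': occ=2, LF[4]=C('c')+2=1+2=3
L[5]='d': occ=2, LF[5]=C('d')+2=4+2=6
L[6]='$': occ=0, LF[6]=C('$')+0=0+0=0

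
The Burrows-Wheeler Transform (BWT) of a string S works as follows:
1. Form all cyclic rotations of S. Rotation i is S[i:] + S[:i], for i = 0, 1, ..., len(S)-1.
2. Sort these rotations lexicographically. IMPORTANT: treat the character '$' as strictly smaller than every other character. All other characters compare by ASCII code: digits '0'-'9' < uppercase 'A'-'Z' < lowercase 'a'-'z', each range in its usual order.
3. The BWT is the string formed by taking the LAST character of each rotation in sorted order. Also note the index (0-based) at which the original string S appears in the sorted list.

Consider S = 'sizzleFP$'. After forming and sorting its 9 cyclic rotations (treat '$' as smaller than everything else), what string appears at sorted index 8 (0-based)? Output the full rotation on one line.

Answer: zzleFP$si

Derivation:
All 9 rotations (rotation i = S[i:]+S[:i]):
  rot[0] = sizzleFP$
  rot[1] = izzleFP$s
  rot[2] = zzleFP$si
  rot[3] = zleFP$siz
  rot[4] = leFP$sizz
  rot[5] = eFP$sizzl
  rot[6] = FP$sizzle
  rot[7] = P$sizzleF
  rot[8] = $sizzleFP
Sorted (with $ < everything):
  sorted[0] = $sizzleFP
  sorted[1] = FP$sizzle
  sorted[2] = P$sizzleF
  sorted[3] = eFP$sizzl
  sorted[4] = izzleFP$s
  sorted[5] = leFP$sizz
  sorted[6] = sizzleFP$
  sorted[7] = zleFP$siz
  sorted[8] = zzleFP$si
sorted[8] = zzleFP$si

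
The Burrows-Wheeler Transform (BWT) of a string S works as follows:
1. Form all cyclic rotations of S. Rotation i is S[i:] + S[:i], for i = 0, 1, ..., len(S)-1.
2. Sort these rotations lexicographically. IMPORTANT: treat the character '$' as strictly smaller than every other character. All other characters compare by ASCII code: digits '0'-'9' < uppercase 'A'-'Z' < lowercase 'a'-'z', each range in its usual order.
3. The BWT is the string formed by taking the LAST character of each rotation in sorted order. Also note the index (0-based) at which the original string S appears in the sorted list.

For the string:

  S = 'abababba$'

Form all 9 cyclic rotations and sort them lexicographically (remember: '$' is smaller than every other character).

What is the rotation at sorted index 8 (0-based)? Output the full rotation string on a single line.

Answer: bba$ababa

Derivation:
All 9 rotations (rotation i = S[i:]+S[:i]):
  rot[0] = abababba$
  rot[1] = bababba$a
  rot[2] = ababba$ab
  rot[3] = babba$aba
  rot[4] = abba$abab
  rot[5] = bba$ababa
  rot[6] = ba$ababab
  rot[7] = a$abababb
  rot[8] = $abababba
Sorted (with $ < everything):
  sorted[0] = $abababba
  sorted[1] = a$abababb
  sorted[2] = abababba$
  sorted[3] = ababba$ab
  sorted[4] = abba$abab
  sorted[5] = ba$ababab
  sorted[6] = bababba$a
  sorted[7] = babba$aba
  sorted[8] = bba$ababa
sorted[8] = bba$ababa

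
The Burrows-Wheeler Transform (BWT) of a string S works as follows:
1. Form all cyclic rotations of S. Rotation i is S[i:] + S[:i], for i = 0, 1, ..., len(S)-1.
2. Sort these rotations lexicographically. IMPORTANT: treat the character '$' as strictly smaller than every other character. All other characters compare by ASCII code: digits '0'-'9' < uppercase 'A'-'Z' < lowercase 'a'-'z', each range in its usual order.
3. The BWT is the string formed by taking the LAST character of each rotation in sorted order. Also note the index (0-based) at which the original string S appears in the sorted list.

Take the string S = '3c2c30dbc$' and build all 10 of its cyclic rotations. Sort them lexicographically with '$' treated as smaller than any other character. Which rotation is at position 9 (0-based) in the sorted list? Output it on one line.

All 10 rotations (rotation i = S[i:]+S[:i]):
  rot[0] = 3c2c30dbc$
  rot[1] = c2c30dbc$3
  rot[2] = 2c30dbc$3c
  rot[3] = c30dbc$3c2
  rot[4] = 30dbc$3c2c
  rot[5] = 0dbc$3c2c3
  rot[6] = dbc$3c2c30
  rot[7] = bc$3c2c30d
  rot[8] = c$3c2c30db
  rot[9] = $3c2c30dbc
Sorted (with $ < everything):
  sorted[0] = $3c2c30dbc
  sorted[1] = 0dbc$3c2c3
  sorted[2] = 2c30dbc$3c
  sorted[3] = 30dbc$3c2c
  sorted[4] = 3c2c30dbc$
  sorted[5] = bc$3c2c30d
  sorted[6] = c$3c2c30db
  sorted[7] = c2c30dbc$3
  sorted[8] = c30dbc$3c2
  sorted[9] = dbc$3c2c30
sorted[9] = dbc$3c2c30

Answer: dbc$3c2c30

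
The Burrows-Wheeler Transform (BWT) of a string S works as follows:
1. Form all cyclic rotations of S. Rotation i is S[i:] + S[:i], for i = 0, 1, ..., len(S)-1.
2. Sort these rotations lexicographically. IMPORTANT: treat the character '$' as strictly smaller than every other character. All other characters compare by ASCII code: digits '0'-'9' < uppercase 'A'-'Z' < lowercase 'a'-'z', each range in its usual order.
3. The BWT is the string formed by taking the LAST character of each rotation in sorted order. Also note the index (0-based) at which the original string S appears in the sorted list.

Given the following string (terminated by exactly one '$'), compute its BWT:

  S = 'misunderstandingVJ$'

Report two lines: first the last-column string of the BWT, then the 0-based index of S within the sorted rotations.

Answer: JVgtnndndm$uaieriss
10

Derivation:
All 19 rotations (rotation i = S[i:]+S[:i]):
  rot[0] = misunderstandingVJ$
  rot[1] = isunderstandingVJ$m
  rot[2] = sunderstandingVJ$mi
  rot[3] = understandingVJ$mis
  rot[4] = nderstandingVJ$misu
  rot[5] = derstandingVJ$misun
  rot[6] = erstandingVJ$misund
  rot[7] = rstandingVJ$misunde
  rot[8] = standingVJ$misunder
  rot[9] = tandingVJ$misunders
  rot[10] = andingVJ$misunderst
  rot[11] = ndingVJ$misundersta
  rot[12] = dingVJ$misunderstan
  rot[13] = ingVJ$misunderstand
  rot[14] = ngVJ$misunderstandi
  rot[15] = gVJ$misunderstandin
  rot[16] = VJ$misunderstanding
  rot[17] = J$misunderstandingV
  rot[18] = $misunderstandingVJ
Sorted (with $ < everything):
  sorted[0] = $misunderstandingVJ  (last char: 'J')
  sorted[1] = J$misunderstandingV  (last char: 'V')
  sorted[2] = VJ$misunderstanding  (last char: 'g')
  sorted[3] = andingVJ$misunderst  (last char: 't')
  sorted[4] = derstandingVJ$misun  (last char: 'n')
  sorted[5] = dingVJ$misunderstan  (last char: 'n')
  sorted[6] = erstandingVJ$misund  (last char: 'd')
  sorted[7] = gVJ$misunderstandin  (last char: 'n')
  sorted[8] = ingVJ$misunderstand  (last char: 'd')
  sorted[9] = isunderstandingVJ$m  (last char: 'm')
  sorted[10] = misunderstandingVJ$  (last char: '$')
  sorted[11] = nderstandingVJ$misu  (last char: 'u')
  sorted[12] = ndingVJ$misundersta  (last char: 'a')
  sorted[13] = ngVJ$misunderstandi  (last char: 'i')
  sorted[14] = rstandingVJ$misunde  (last char: 'e')
  sorted[15] = standingVJ$misunder  (last char: 'r')
  sorted[16] = sunderstandingVJ$mi  (last char: 'i')
  sorted[17] = tandingVJ$misunders  (last char: 's')
  sorted[18] = understandingVJ$mis  (last char: 's')
Last column: JVgtnndndm$uaieriss
Original string S is at sorted index 10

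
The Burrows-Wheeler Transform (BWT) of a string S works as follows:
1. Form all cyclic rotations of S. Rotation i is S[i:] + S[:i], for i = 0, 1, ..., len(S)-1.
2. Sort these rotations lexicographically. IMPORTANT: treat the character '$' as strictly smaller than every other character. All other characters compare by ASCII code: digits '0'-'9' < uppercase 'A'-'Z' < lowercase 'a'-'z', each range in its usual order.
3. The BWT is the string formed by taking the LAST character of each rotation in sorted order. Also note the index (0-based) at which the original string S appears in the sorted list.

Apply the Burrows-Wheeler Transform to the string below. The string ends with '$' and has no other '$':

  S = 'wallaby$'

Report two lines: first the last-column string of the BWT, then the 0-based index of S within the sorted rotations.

All 8 rotations (rotation i = S[i:]+S[:i]):
  rot[0] = wallaby$
  rot[1] = allaby$w
  rot[2] = llaby$wa
  rot[3] = laby$wal
  rot[4] = aby$wall
  rot[5] = by$walla
  rot[6] = y$wallab
  rot[7] = $wallaby
Sorted (with $ < everything):
  sorted[0] = $wallaby  (last char: 'y')
  sorted[1] = aby$wall  (last char: 'l')
  sorted[2] = allaby$w  (last char: 'w')
  sorted[3] = by$walla  (last char: 'a')
  sorted[4] = laby$wal  (last char: 'l')
  sorted[5] = llaby$wa  (last char: 'a')
  sorted[6] = wallaby$  (last char: '$')
  sorted[7] = y$wallab  (last char: 'b')
Last column: ylwala$b
Original string S is at sorted index 6

Answer: ylwala$b
6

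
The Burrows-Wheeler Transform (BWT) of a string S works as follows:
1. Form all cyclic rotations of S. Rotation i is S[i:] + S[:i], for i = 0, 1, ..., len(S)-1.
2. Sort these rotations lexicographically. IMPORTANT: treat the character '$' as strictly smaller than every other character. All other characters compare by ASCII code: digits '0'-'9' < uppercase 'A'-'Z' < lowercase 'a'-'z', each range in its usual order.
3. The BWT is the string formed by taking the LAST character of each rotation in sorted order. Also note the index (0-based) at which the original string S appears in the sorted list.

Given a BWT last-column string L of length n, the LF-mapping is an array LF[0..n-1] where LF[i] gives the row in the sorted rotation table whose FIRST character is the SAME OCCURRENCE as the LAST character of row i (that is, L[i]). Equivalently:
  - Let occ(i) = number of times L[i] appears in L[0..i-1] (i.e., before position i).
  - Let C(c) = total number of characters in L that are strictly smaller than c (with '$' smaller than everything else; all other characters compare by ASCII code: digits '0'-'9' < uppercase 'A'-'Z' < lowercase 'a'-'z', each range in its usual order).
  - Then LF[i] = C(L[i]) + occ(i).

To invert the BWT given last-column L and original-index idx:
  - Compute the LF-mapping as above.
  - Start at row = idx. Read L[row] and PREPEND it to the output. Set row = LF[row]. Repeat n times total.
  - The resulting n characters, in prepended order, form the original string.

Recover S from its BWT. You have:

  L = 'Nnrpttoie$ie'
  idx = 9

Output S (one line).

Answer: repetitionN$

Derivation:
LF mapping: 1 6 9 8 10 11 7 4 2 0 5 3
Walk LF starting at row 9, prepending L[row]:
  step 1: row=9, L[9]='$', prepend. Next row=LF[9]=0
  step 2: row=0, L[0]='N', prepend. Next row=LF[0]=1
  step 3: row=1, L[1]='n', prepend. Next row=LF[1]=6
  step 4: row=6, L[6]='o', prepend. Next row=LF[6]=7
  step 5: row=7, L[7]='i', prepend. Next row=LF[7]=4
  step 6: row=4, L[4]='t', prepend. Next row=LF[4]=10
  step 7: row=10, L[10]='i', prepend. Next row=LF[10]=5
  step 8: row=5, L[5]='t', prepend. Next row=LF[5]=11
  step 9: row=11, L[11]='e', prepend. Next row=LF[11]=3
  step 10: row=3, L[3]='p', prepend. Next row=LF[3]=8
  step 11: row=8, L[8]='e', prepend. Next row=LF[8]=2
  step 12: row=2, L[2]='r', prepend. Next row=LF[2]=9
Reversed output: repetitionN$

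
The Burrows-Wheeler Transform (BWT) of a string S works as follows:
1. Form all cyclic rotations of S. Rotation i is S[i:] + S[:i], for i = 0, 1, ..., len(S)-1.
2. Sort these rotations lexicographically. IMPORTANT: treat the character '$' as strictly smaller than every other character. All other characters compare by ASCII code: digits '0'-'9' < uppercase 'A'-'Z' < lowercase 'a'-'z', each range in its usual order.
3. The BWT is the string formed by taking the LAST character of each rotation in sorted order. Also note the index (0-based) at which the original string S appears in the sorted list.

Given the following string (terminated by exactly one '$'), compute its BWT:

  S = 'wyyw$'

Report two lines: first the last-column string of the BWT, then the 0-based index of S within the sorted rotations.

All 5 rotations (rotation i = S[i:]+S[:i]):
  rot[0] = wyyw$
  rot[1] = yyw$w
  rot[2] = yw$wy
  rot[3] = w$wyy
  rot[4] = $wyyw
Sorted (with $ < everything):
  sorted[0] = $wyyw  (last char: 'w')
  sorted[1] = w$wyy  (last char: 'y')
  sorted[2] = wyyw$  (last char: '$')
  sorted[3] = yw$wy  (last char: 'y')
  sorted[4] = yyw$w  (last char: 'w')
Last column: wy$yw
Original string S is at sorted index 2

Answer: wy$yw
2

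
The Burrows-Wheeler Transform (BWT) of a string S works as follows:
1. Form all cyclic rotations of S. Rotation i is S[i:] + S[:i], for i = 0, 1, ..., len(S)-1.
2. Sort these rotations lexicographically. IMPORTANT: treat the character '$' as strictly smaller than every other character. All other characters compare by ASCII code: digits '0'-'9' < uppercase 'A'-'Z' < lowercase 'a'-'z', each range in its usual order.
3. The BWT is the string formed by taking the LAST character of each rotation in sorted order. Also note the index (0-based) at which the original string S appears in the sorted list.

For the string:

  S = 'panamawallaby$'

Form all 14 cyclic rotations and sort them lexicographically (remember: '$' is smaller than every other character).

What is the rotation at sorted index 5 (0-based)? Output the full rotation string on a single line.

Answer: awallaby$panam

Derivation:
All 14 rotations (rotation i = S[i:]+S[:i]):
  rot[0] = panamawallaby$
  rot[1] = anamawallaby$p
  rot[2] = namawallaby$pa
  rot[3] = amawallaby$pan
  rot[4] = mawallaby$pana
  rot[5] = awallaby$panam
  rot[6] = wallaby$panama
  rot[7] = allaby$panamaw
  rot[8] = llaby$panamawa
  rot[9] = laby$panamawal
  rot[10] = aby$panamawall
  rot[11] = by$panamawalla
  rot[12] = y$panamawallab
  rot[13] = $panamawallaby
Sorted (with $ < everything):
  sorted[0] = $panamawallaby
  sorted[1] = aby$panamawall
  sorted[2] = allaby$panamaw
  sorted[3] = amawallaby$pan
  sorted[4] = anamawallaby$p
  sorted[5] = awallaby$panam
  sorted[6] = by$panamawalla
  sorted[7] = laby$panamawal
  sorted[8] = llaby$panamawa
  sorted[9] = mawallaby$pana
  sorted[10] = namawallaby$pa
  sorted[11] = panamawallaby$
  sorted[12] = wallaby$panama
  sorted[13] = y$panamawallab
sorted[5] = awallaby$panam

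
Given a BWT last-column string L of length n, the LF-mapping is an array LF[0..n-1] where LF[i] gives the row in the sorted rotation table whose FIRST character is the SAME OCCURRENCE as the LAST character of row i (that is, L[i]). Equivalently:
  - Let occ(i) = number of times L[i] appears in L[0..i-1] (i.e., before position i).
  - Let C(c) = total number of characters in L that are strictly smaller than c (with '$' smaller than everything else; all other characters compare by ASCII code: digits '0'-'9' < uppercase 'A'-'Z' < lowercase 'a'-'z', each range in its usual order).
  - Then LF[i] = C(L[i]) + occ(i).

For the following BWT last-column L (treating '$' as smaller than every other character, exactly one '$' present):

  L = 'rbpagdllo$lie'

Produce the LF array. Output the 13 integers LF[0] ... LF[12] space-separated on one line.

Char counts: '$':1, 'a':1, 'b':1, 'd':1, 'e':1, 'g':1, 'i':1, 'l':3, 'o':1, 'p':1, 'r':1
C (first-col start): C('$')=0, C('a')=1, C('b')=2, C('d')=3, C('e')=4, C('g')=5, C('i')=6, C('l')=7, C('o')=10, C('p')=11, C('r')=12
L[0]='r': occ=0, LF[0]=C('r')+0=12+0=12
L[1]='b': occ=0, LF[1]=C('b')+0=2+0=2
L[2]='p': occ=0, LF[2]=C('p')+0=11+0=11
L[3]='a': occ=0, LF[3]=C('a')+0=1+0=1
L[4]='g': occ=0, LF[4]=C('g')+0=5+0=5
L[5]='d': occ=0, LF[5]=C('d')+0=3+0=3
L[6]='l': occ=0, LF[6]=C('l')+0=7+0=7
L[7]='l': occ=1, LF[7]=C('l')+1=7+1=8
L[8]='o': occ=0, LF[8]=C('o')+0=10+0=10
L[9]='$': occ=0, LF[9]=C('$')+0=0+0=0
L[10]='l': occ=2, LF[10]=C('l')+2=7+2=9
L[11]='i': occ=0, LF[11]=C('i')+0=6+0=6
L[12]='e': occ=0, LF[12]=C('e')+0=4+0=4

Answer: 12 2 11 1 5 3 7 8 10 0 9 6 4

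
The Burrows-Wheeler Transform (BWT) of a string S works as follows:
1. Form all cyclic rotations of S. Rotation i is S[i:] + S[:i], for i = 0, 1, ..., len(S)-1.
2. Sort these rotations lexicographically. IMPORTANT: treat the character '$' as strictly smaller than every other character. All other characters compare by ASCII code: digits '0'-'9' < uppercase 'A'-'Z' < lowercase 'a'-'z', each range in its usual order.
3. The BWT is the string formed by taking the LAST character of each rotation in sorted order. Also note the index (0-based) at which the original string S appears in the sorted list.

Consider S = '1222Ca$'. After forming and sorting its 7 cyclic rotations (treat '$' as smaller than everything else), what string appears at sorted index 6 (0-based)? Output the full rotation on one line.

Answer: a$1222C

Derivation:
All 7 rotations (rotation i = S[i:]+S[:i]):
  rot[0] = 1222Ca$
  rot[1] = 222Ca$1
  rot[2] = 22Ca$12
  rot[3] = 2Ca$122
  rot[4] = Ca$1222
  rot[5] = a$1222C
  rot[6] = $1222Ca
Sorted (with $ < everything):
  sorted[0] = $1222Ca
  sorted[1] = 1222Ca$
  sorted[2] = 222Ca$1
  sorted[3] = 22Ca$12
  sorted[4] = 2Ca$122
  sorted[5] = Ca$1222
  sorted[6] = a$1222C
sorted[6] = a$1222C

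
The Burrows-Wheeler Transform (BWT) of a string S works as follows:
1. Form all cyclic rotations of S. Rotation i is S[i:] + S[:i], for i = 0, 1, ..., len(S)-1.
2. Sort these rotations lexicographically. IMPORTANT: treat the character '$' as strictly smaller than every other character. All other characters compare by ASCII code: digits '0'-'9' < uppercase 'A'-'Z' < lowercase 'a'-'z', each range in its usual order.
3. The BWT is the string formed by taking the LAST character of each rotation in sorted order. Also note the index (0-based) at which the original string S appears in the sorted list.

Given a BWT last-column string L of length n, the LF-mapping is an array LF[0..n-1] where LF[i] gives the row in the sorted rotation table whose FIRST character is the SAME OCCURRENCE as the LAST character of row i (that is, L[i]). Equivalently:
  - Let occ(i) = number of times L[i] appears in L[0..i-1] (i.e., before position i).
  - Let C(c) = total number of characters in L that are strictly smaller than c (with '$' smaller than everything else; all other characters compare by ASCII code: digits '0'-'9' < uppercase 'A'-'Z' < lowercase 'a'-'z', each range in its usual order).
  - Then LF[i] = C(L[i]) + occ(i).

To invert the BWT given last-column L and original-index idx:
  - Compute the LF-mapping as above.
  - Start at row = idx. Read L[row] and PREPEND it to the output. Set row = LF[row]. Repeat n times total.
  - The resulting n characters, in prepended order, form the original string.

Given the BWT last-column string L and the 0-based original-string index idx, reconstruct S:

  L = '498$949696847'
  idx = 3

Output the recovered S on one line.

Answer: 497989684694$

Derivation:
LF mapping: 1 9 7 0 10 2 11 4 12 5 8 3 6
Walk LF starting at row 3, prepending L[row]:
  step 1: row=3, L[3]='$', prepend. Next row=LF[3]=0
  step 2: row=0, L[0]='4', prepend. Next row=LF[0]=1
  step 3: row=1, L[1]='9', prepend. Next row=LF[1]=9
  step 4: row=9, L[9]='6', prepend. Next row=LF[9]=5
  step 5: row=5, L[5]='4', prepend. Next row=LF[5]=2
  step 6: row=2, L[2]='8', prepend. Next row=LF[2]=7
  step 7: row=7, L[7]='6', prepend. Next row=LF[7]=4
  step 8: row=4, L[4]='9', prepend. Next row=LF[4]=10
  step 9: row=10, L[10]='8', prepend. Next row=LF[10]=8
  step 10: row=8, L[8]='9', prepend. Next row=LF[8]=12
  step 11: row=12, L[12]='7', prepend. Next row=LF[12]=6
  step 12: row=6, L[6]='9', prepend. Next row=LF[6]=11
  step 13: row=11, L[11]='4', prepend. Next row=LF[11]=3
Reversed output: 497989684694$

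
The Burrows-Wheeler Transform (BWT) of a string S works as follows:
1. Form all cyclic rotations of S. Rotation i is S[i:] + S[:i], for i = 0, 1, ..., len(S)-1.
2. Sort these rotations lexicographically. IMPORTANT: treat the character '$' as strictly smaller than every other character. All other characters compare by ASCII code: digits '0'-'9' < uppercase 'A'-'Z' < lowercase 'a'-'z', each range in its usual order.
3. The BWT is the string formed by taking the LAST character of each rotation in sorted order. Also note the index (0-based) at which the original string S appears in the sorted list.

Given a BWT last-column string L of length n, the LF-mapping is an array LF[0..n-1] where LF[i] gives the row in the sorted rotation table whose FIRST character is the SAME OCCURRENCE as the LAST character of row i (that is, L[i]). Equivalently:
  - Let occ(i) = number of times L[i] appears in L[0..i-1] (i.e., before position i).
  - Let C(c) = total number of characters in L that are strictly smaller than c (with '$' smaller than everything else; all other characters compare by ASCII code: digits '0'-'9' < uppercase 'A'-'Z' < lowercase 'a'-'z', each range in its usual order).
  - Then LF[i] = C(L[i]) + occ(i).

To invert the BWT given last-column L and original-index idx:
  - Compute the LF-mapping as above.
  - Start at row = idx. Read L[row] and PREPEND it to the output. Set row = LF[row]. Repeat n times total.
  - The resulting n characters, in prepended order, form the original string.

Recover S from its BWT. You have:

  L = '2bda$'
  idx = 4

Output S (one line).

LF mapping: 1 3 4 2 0
Walk LF starting at row 4, prepending L[row]:
  step 1: row=4, L[4]='$', prepend. Next row=LF[4]=0
  step 2: row=0, L[0]='2', prepend. Next row=LF[0]=1
  step 3: row=1, L[1]='b', prepend. Next row=LF[1]=3
  step 4: row=3, L[3]='a', prepend. Next row=LF[3]=2
  step 5: row=2, L[2]='d', prepend. Next row=LF[2]=4
Reversed output: dab2$

Answer: dab2$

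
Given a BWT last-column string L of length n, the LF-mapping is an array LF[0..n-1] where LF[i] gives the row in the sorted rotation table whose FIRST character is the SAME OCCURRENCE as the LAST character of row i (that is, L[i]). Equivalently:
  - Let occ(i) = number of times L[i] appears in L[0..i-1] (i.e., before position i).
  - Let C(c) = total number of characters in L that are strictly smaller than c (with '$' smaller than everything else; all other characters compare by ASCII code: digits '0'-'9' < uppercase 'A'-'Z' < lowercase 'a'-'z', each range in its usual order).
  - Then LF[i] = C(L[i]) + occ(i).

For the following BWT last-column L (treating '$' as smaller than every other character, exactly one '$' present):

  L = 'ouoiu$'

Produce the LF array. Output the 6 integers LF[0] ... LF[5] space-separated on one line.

Char counts: '$':1, 'i':1, 'o':2, 'u':2
C (first-col start): C('$')=0, C('i')=1, C('o')=2, C('u')=4
L[0]='o': occ=0, LF[0]=C('o')+0=2+0=2
L[1]='u': occ=0, LF[1]=C('u')+0=4+0=4
L[2]='o': occ=1, LF[2]=C('o')+1=2+1=3
L[3]='i': occ=0, LF[3]=C('i')+0=1+0=1
L[4]='u': occ=1, LF[4]=C('u')+1=4+1=5
L[5]='$': occ=0, LF[5]=C('$')+0=0+0=0

Answer: 2 4 3 1 5 0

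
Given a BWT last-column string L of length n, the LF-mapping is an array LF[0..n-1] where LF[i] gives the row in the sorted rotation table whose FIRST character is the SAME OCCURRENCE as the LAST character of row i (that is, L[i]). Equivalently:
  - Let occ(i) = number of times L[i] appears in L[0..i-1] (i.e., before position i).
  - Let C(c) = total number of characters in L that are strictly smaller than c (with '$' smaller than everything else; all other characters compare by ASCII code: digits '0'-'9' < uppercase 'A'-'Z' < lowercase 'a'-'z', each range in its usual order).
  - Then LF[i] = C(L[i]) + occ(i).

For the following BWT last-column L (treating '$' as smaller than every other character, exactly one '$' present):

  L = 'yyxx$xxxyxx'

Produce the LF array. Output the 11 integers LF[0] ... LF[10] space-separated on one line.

Answer: 8 9 1 2 0 3 4 5 10 6 7

Derivation:
Char counts: '$':1, 'x':7, 'y':3
C (first-col start): C('$')=0, C('x')=1, C('y')=8
L[0]='y': occ=0, LF[0]=C('y')+0=8+0=8
L[1]='y': occ=1, LF[1]=C('y')+1=8+1=9
L[2]='x': occ=0, LF[2]=C('x')+0=1+0=1
L[3]='x': occ=1, LF[3]=C('x')+1=1+1=2
L[4]='$': occ=0, LF[4]=C('$')+0=0+0=0
L[5]='x': occ=2, LF[5]=C('x')+2=1+2=3
L[6]='x': occ=3, LF[6]=C('x')+3=1+3=4
L[7]='x': occ=4, LF[7]=C('x')+4=1+4=5
L[8]='y': occ=2, LF[8]=C('y')+2=8+2=10
L[9]='x': occ=5, LF[9]=C('x')+5=1+5=6
L[10]='x': occ=6, LF[10]=C('x')+6=1+6=7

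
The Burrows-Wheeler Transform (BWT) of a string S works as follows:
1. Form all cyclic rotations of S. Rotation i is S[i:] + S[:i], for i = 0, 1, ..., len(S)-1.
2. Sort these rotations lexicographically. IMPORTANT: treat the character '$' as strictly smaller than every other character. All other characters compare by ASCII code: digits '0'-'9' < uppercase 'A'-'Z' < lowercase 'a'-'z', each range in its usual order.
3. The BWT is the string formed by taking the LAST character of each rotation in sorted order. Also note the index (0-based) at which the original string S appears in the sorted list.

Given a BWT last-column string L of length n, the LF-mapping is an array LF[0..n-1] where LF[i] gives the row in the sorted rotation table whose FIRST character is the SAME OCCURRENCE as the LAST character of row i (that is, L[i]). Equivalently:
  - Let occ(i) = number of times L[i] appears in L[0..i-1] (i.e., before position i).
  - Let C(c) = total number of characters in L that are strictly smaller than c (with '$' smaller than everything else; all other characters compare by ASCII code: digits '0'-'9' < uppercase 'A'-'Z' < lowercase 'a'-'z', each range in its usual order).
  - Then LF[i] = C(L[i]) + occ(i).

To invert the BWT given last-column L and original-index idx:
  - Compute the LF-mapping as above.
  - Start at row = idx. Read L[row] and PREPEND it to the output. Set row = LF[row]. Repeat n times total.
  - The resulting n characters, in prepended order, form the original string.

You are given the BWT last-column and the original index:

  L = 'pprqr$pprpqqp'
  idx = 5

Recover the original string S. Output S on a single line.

LF mapping: 1 2 10 7 11 0 3 4 12 5 8 9 6
Walk LF starting at row 5, prepending L[row]:
  step 1: row=5, L[5]='$', prepend. Next row=LF[5]=0
  step 2: row=0, L[0]='p', prepend. Next row=LF[0]=1
  step 3: row=1, L[1]='p', prepend. Next row=LF[1]=2
  step 4: row=2, L[2]='r', prepend. Next row=LF[2]=10
  step 5: row=10, L[10]='q', prepend. Next row=LF[10]=8
  step 6: row=8, L[8]='r', prepend. Next row=LF[8]=12
  step 7: row=12, L[12]='p', prepend. Next row=LF[12]=6
  step 8: row=6, L[6]='p', prepend. Next row=LF[6]=3
  step 9: row=3, L[3]='q', prepend. Next row=LF[3]=7
  step 10: row=7, L[7]='p', prepend. Next row=LF[7]=4
  step 11: row=4, L[4]='r', prepend. Next row=LF[4]=11
  step 12: row=11, L[11]='q', prepend. Next row=LF[11]=9
  step 13: row=9, L[9]='p', prepend. Next row=LF[9]=5
Reversed output: pqrpqpprqrpp$

Answer: pqrpqpprqrpp$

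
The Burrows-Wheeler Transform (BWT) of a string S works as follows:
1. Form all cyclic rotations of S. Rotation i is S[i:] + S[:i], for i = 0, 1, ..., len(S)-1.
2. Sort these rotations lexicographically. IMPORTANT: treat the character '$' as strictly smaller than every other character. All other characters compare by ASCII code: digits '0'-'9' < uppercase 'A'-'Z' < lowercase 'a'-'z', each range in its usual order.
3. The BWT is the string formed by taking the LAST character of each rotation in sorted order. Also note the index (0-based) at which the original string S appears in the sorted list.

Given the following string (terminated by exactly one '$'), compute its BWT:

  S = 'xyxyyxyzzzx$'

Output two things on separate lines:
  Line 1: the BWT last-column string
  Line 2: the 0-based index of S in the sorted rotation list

Answer: xz$yyxyxxzzy
2

Derivation:
All 12 rotations (rotation i = S[i:]+S[:i]):
  rot[0] = xyxyyxyzzzx$
  rot[1] = yxyyxyzzzx$x
  rot[2] = xyyxyzzzx$xy
  rot[3] = yyxyzzzx$xyx
  rot[4] = yxyzzzx$xyxy
  rot[5] = xyzzzx$xyxyy
  rot[6] = yzzzx$xyxyyx
  rot[7] = zzzx$xyxyyxy
  rot[8] = zzx$xyxyyxyz
  rot[9] = zx$xyxyyxyzz
  rot[10] = x$xyxyyxyzzz
  rot[11] = $xyxyyxyzzzx
Sorted (with $ < everything):
  sorted[0] = $xyxyyxyzzzx  (last char: 'x')
  sorted[1] = x$xyxyyxyzzz  (last char: 'z')
  sorted[2] = xyxyyxyzzzx$  (last char: '$')
  sorted[3] = xyyxyzzzx$xy  (last char: 'y')
  sorted[4] = xyzzzx$xyxyy  (last char: 'y')
  sorted[5] = yxyyxyzzzx$x  (last char: 'x')
  sorted[6] = yxyzzzx$xyxy  (last char: 'y')
  sorted[7] = yyxyzzzx$xyx  (last char: 'x')
  sorted[8] = yzzzx$xyxyyx  (last char: 'x')
  sorted[9] = zx$xyxyyxyzz  (last char: 'z')
  sorted[10] = zzx$xyxyyxyz  (last char: 'z')
  sorted[11] = zzzx$xyxyyxy  (last char: 'y')
Last column: xz$yyxyxxzzy
Original string S is at sorted index 2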